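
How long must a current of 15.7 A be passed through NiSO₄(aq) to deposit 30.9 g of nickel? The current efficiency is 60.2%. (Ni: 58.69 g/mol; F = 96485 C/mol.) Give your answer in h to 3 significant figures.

2.99 h

n(Ni) = 30.9 / 58.69 = 0.5265 mol
Ni²⁺ + 2e⁻ → Ni, so n(e⁻) = 2 × 0.5265 = 1.053 mol
Q = 1.053 × 96485 / 0.602 = 1.688×10^5 C
t = Q / I = 1.688×10^5 / 15.7 = 10750 s = 2.99 h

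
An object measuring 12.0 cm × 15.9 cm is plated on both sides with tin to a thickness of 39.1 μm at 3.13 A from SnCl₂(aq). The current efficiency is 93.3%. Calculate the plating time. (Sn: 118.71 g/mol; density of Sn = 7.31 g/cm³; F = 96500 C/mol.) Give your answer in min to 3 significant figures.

Plated area = 2 × 12.0 × 15.9 = 381.6 cm²
Volume = 381.6 × 39.1×10⁻⁴ cm = 1.492 cm³
m(Sn) = 1.492 × 7.31 = 10.91 g
n(Sn) = 10.91 / 118.71 = 0.09190 mol; n(e⁻) = 2 × 0.09190 = 0.1838 mol
Q = 0.1838 × 96500 / 0.933 = 19010 C
t = 19010 / 3.13 = 6073 s = 101 min

101 min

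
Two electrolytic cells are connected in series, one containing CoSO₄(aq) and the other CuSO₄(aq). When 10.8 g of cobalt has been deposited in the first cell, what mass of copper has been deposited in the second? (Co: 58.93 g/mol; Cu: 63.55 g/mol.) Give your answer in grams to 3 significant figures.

n(Co) = 10.8 / 58.93 = 0.1833 mol
Co²⁺ + 2e⁻ → Co, so n(e⁻) = 2 × 0.1833 = 0.3666 mol
The cells are in series, so the same charge (and hence the same n(e⁻) = 0.3666 mol) passes through both.
Cu²⁺ + 2e⁻ → Cu, so n(Cu) = 0.3666 / 2 = 0.1833 mol
m(Cu) = 0.1833 × 63.55 = 11.6 g

11.6 g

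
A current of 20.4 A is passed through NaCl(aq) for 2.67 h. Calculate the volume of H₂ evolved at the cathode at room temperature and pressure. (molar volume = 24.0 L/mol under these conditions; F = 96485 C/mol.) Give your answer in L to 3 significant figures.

Q = It = 20.4 × 9612 = 1.961×10^5 C
n(e⁻) = 1.961×10^5 / 96485 = 2.032 mol
2H⁺ + 2e⁻ → H₂, so n(H₂) = 2.032 / 2 = 1.016 mol
V = 1.016 × 24.0 = 24.38 L

24.4 L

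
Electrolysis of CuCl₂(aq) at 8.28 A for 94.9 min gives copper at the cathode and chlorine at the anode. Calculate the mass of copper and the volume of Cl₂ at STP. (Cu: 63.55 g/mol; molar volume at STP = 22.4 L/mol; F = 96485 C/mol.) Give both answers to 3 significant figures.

15.5 g Cu; 5.47 L Cl₂

Q = 8.28 × 5694 = 47150 C; n(e⁻) = 47150 / 96485 = 0.4887 mol
Cathode: Cu²⁺ + 2e⁻ → Cu → n(Cu) = 0.4887/2 = 0.2444 mol → 15.5 g
Anode: 2Cl⁻ → Cl₂ + 2e⁻ → n(Cl₂) = 0.4887/2 = 0.2444 mol → 5.47 L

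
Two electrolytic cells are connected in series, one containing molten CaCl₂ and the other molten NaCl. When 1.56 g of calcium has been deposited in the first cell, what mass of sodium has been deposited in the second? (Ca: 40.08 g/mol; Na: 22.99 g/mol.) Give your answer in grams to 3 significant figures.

n(Ca) = 1.56 / 40.08 = 0.03892 mol
Ca²⁺ + 2e⁻ → Ca, so n(e⁻) = 2 × 0.03892 = 0.07784 mol
In series, the same 0.07784 mol of electrons flows through the second cell.
Na⁺ + e⁻ → Na, so n(Na) = 0.07784 mol
m(Na) = 0.07784 × 22.99 = 1.79 g

1.79 g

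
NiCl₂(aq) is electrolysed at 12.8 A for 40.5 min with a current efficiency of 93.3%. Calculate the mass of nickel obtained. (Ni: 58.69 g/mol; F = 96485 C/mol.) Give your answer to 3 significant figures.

8.83 g

Q = 12.8 × 2430 = 31100 C
n(e⁻) = 31100 / 96485 = 0.3223 mol
Ni²⁺ + 2e⁻ → Ni, so theoretical m(Ni) = 0.1612 × 58.69 = 9.461 g
Actual mass = 93.3% × 9.461 = 8.83 g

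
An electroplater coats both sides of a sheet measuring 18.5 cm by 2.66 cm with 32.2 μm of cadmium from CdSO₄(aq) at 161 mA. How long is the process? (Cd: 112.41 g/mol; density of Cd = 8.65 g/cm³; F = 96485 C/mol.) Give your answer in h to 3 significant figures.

Plated area = 2 × 18.5 × 2.66 = 98.42 cm²
Volume = 98.42 × 32.2×10⁻⁴ cm = 0.3169 cm³
m(Cd) = 0.3169 × 8.65 = 2.741 g
n(Cd) = 2.741 / 112.41 = 0.02438 mol; n(e⁻) = 2 × 0.02438 = 0.04876 mol
Q = 0.04876 × 96485 = 4705 C
t = 4705 / 0.161 = 29220 s = 8.12 h

8.12 h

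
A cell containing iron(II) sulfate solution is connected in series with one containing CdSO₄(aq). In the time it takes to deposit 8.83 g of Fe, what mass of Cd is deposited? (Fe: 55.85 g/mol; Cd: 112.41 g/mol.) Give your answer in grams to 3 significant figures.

17.8 g

n(Fe) = 8.83 / 55.85 = 0.1581 mol
Fe²⁺ + 2e⁻ → Fe, so n(e⁻) = 2 × 0.1581 = 0.3162 mol
In series, the same 0.3162 mol of electrons flows through the second cell.
Cd²⁺ + 2e⁻ → Cd, so n(Cd) = 0.3162 / 2 = 0.1581 mol
m(Cd) = 0.1581 × 112.41 = 17.8 g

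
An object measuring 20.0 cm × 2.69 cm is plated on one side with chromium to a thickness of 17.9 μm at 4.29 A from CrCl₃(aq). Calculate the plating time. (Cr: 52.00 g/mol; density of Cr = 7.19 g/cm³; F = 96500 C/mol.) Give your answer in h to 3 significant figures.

Plated area = 20.0 × 2.69 = 53.80 cm²
Volume = 53.80 × 17.9×10⁻⁴ cm = 0.09630 cm³
m(Cr) = 0.09630 × 7.19 = 0.6924 g
n(Cr) = 0.6924 / 52.00 = 0.01332 mol; n(e⁻) = 3 × 0.01332 = 0.03996 mol
Q = 0.03996 × 96500 = 3856 C
t = 3856 / 4.29 = 898.8 s = 0.250 h

0.250 h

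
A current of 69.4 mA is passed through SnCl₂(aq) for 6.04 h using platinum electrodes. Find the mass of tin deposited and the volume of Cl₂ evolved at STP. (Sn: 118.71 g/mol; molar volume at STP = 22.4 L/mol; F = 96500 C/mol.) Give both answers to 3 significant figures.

Q = 0.0694 × 21744 = 1509 C; n(e⁻) = 1509 / 96500 = 0.01564 mol
Cathode: Sn²⁺ + 2e⁻ → Sn → n(Sn) = 0.01564/2 = 0.007820 mol → 0.928 g
Anode: 2Cl⁻ → Cl₂ + 2e⁻ → n(Cl₂) = 0.01564/2 = 0.007820 mol → 0.175 L

0.928 g Sn; 0.175 L Cl₂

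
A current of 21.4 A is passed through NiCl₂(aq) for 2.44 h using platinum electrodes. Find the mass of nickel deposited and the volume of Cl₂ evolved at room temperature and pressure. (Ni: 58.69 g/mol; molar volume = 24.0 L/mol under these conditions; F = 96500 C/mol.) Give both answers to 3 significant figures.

57.2 g Ni; 23.4 L Cl₂

Q = 21.4 × 8784 = 1.880×10^5 C; n(e⁻) = 1.880×10^5 / 96500 = 1.948 mol
Cathode: Ni²⁺ + 2e⁻ → Ni → n(Ni) = 1.948/2 = 0.9740 mol → 57.2 g
Anode: 2Cl⁻ → Cl₂ + 2e⁻ → n(Cl₂) = 1.948/2 = 0.9740 mol → 23.4 L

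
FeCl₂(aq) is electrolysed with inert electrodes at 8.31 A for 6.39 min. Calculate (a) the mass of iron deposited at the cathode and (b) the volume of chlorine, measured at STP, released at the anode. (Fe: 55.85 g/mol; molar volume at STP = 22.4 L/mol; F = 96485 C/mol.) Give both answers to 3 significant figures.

Q = 8.31 × 383.4 = 3186 C; n(e⁻) = 3186 / 96485 = 0.03302 mol
Cathode: Fe²⁺ + 2e⁻ → Fe → n(Fe) = 0.03302/2 = 0.01651 mol → 0.922 g
Anode: 2Cl⁻ → Cl₂ + 2e⁻ → n(Cl₂) = 0.03302/2 = 0.01651 mol → 0.370 L

0.922 g Fe; 0.370 L Cl₂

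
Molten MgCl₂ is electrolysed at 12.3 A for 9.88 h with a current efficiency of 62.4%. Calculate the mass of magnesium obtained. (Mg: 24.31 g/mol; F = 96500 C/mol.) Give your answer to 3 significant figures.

34.4 g

Q = 12.3 × 35568 = 4.375×10^5 C
n(e⁻) = 4.375×10^5 / 96500 = 4.534 mol
Mg²⁺ + 2e⁻ → Mg, so theoretical m(Mg) = 2.267 × 24.31 = 55.11 g
Actual mass = 62.4% × 55.11 = 34.4 g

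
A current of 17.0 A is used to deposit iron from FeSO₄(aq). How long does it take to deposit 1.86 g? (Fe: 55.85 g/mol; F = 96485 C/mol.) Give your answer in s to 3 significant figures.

378 s

n(Fe) = 1.86 / 55.85 = 0.03330 mol
Fe²⁺ + 2e⁻ → Fe, so n(e⁻) = 2 × 0.03330 = 0.06660 mol
Q = 0.06660 × 96485 = 6426 C
t = Q / I = 6426 / 17.0 = 378.0 s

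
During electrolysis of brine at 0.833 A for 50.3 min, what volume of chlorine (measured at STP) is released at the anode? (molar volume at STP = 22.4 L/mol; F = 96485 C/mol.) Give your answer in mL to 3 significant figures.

Charge passed = 0.833 × 3018 = 2514 C
n(e⁻) = Q/F = 2514/96485 = 0.02606 mol
2Cl⁻ → Cl₂ + 2e⁻, so n(Cl₂) = 0.02606 / 2 = 0.01303 mol
V = 0.01303 × 22.4 = 0.2919 L
= 292 mL

292 mL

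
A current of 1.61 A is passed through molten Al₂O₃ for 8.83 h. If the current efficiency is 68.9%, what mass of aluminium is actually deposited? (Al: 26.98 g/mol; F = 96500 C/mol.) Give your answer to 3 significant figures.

Q = 1.61 × 31788 = 51180 C
n(e⁻) = 51180 / 96500 = 0.5304 mol
Al³⁺ + 3e⁻ → Al, so theoretical m(Al) = 0.1768 × 26.98 = 4.770 g
Actual mass = 68.9% × 4.770 = 3.29 g

3.29 g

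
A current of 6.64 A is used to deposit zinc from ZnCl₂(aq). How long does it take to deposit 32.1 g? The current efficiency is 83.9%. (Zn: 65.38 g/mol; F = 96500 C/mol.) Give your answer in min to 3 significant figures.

283 min

n(Zn) = 32.1 / 65.38 = 0.4910 mol
Zn²⁺ + 2e⁻ → Zn, so n(e⁻) = 2 × 0.4910 = 0.9820 mol
Q = 0.9820 × 96500 / 0.839 = 1.129×10^5 C
t = Q / I = 1.129×10^5 / 6.64 = 17000 s = 283 min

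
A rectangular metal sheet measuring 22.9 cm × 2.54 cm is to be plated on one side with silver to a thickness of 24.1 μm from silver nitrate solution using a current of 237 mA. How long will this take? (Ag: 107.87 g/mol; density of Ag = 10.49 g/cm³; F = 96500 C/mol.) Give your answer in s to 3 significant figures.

5550 s

Plated area = 22.9 × 2.54 = 58.17 cm²
Volume = 58.17 × 24.1×10⁻⁴ cm = 0.1402 cm³
m(Ag) = 0.1402 × 10.49 = 1.471 g
n(Ag) = 1.471 / 107.87 = 0.01364 mol; n(e⁻) = 0.01364 mol
Q = 0.01364 × 96500 = 1316 C
t = 1316 / 0.237 = 5553 s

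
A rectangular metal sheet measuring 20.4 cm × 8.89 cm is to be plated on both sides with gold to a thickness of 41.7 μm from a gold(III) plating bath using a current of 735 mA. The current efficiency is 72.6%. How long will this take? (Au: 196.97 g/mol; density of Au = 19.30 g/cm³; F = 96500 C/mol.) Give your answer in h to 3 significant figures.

22.3 h

Plated area = 2 × 20.4 × 8.89 = 362.7 cm²
Volume = 362.7 × 41.7×10⁻⁴ cm = 1.512 cm³
m(Au) = 1.512 × 19.30 = 29.18 g
n(Au) = 29.18 / 196.97 = 0.1481 mol; n(e⁻) = 3 × 0.1481 = 0.4443 mol
Q = 0.4443 × 96500 / 0.726 = 59060 C
t = 59060 / 0.735 = 80350 s = 22.3 h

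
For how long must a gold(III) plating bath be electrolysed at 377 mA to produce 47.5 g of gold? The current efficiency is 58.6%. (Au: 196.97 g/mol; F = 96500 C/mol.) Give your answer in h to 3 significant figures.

87.8 h

n(Au) = 47.5 / 196.97 = 0.2412 mol
Au³⁺ + 3e⁻ → Au, so n(e⁻) = 3 × 0.2412 = 0.7236 mol
Q = 0.7236 × 96500 / 0.586 = 1.192×10^5 C
t = Q / I = 1.192×10^5 / 0.377 = 3.162×10^5 s = 87.8 h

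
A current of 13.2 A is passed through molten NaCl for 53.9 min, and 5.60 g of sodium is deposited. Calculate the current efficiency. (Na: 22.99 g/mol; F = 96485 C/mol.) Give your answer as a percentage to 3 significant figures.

55.1%

Q = 13.2 × 3234 = 42690 C
n(e⁻) = 42690 / 96485 = 0.4425 mol
Na⁺ + e⁻ → Na, so theoretical n(Na) = 0.4425 mol → 10.17 g
Efficiency = 5.60 / 10.17 = 0.5506 = 55.1%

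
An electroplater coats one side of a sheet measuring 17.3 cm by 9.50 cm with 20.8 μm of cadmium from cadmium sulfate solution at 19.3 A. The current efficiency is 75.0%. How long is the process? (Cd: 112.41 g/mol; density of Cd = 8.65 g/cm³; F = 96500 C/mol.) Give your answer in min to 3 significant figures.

Plated area = 17.3 × 9.50 = 164.4 cm²
Volume = 164.4 × 20.8×10⁻⁴ cm = 0.3420 cm³
m(Cd) = 0.3420 × 8.65 = 2.958 g
n(Cd) = 2.958 / 112.41 = 0.02631 mol; n(e⁻) = 2 × 0.02631 = 0.05262 mol
Q = 0.05262 × 96500 / 0.750 = 6770 C
t = 6770 / 19.3 = 350.8 s = 5.85 min

5.85 min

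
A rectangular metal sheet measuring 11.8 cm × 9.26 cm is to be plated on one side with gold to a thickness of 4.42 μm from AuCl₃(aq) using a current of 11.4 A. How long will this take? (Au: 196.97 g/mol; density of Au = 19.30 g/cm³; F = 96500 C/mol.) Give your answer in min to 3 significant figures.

Plated area = 11.8 × 9.26 = 109.3 cm²
Volume = 109.3 × 4.42×10⁻⁴ cm = 0.04831 cm³
m(Au) = 0.04831 × 19.30 = 0.9324 g
n(Au) = 0.9324 / 196.97 = 0.004734 mol; n(e⁻) = 3 × 0.004734 = 0.01420 mol
Q = 0.01420 × 96500 = 1370 C
t = 1370 / 11.4 = 120.2 s = 2.00 min

2.00 min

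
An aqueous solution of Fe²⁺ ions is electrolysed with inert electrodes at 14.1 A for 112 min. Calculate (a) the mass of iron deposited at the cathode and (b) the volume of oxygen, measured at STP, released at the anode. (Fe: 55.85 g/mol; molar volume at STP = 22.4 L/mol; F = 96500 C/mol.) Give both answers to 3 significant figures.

27.4 g Fe; 5.50 L O₂

Q = 14.1 × 6720 = 94750 C; n(e⁻) = 94750 / 96500 = 0.9819 mol
Cathode: Fe²⁺ + 2e⁻ → Fe → n(Fe) = 0.9819/2 = 0.4910 mol → 27.4 g
Anode: 2H₂O → O₂ + 4H⁺ + 4e⁻ → n(O₂) = 0.9819/4 = 0.2455 mol → 5.50 L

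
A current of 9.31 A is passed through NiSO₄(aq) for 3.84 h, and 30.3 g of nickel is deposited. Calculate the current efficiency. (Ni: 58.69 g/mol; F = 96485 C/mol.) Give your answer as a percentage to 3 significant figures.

Q = 9.31 × 13824 = 1.287×10^5 C
n(e⁻) = 1.287×10^5 / 96485 = 1.334 mol
Ni²⁺ + 2e⁻ → Ni, so theoretical n(Ni) = 0.6670 mol → 39.15 g
Efficiency = 30.3 / 39.15 = 0.7739 = 77.4%

77.4%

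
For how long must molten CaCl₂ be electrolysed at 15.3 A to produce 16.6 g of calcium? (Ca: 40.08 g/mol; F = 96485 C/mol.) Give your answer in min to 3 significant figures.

n(Ca) = 16.6 / 40.08 = 0.4142 mol
Ca²⁺ + 2e⁻ → Ca, so n(e⁻) = 2 × 0.4142 = 0.8284 mol
Q = 0.8284 × 96485 = 79930 C
t = Q / I = 79930 / 15.3 = 5224 s = 87.1 min

87.1 min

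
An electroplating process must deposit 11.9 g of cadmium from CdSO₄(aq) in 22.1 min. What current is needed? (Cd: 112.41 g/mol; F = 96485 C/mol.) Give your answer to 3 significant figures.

15.4 A

n(Cd) = 11.9 / 112.41 = 0.1059 mol
Cd²⁺ + 2e⁻ → Cd, so n(e⁻) = 2 × 0.1059 = 0.2118 mol
Q = 0.2118 × 96485 = 20440 C
I = Q / t = 20440 / 1326 s = 15.4 A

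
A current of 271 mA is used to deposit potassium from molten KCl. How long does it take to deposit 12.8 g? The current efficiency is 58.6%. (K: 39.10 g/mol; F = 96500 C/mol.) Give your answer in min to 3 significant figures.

n(K) = 12.8 / 39.10 = 0.3274 mol
K⁺ + e⁻ → K, so n(e⁻) = 0.3274 mol
Q = 0.3274 × 96500 / 0.586 = 53910 C
t = Q / I = 53910 / 0.271 = 1.989×10^5 s = 3320 min

3320 min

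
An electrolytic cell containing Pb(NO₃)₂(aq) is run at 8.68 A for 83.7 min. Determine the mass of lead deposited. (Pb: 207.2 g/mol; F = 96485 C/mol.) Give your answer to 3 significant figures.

46.8 g

Q = It = 8.68 × 5022 = 43590 C
Moles of electrons = 43590 / 96485 = 0.4518 mol
Pb²⁺ + 2e⁻ → Pb, so n(Pb) = 0.4518 / 2 = 0.2259 mol
m = 0.2259 × 207.2 = 46.8 g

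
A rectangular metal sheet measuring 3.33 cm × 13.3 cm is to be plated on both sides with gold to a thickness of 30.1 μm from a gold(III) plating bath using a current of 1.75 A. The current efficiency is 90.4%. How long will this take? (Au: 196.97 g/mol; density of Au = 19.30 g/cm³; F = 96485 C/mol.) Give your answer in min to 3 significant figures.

79.7 min

Plated area = 2 × 3.33 × 13.3 = 88.58 cm²
Volume = 88.58 × 30.1×10⁻⁴ cm = 0.2666 cm³
m(Au) = 0.2666 × 19.30 = 5.145 g
n(Au) = 5.145 / 196.97 = 0.02612 mol; n(e⁻) = 3 × 0.02612 = 0.07836 mol
Q = 0.07836 × 96485 / 0.904 = 8363 C
t = 8363 / 1.75 = 4779 s = 79.7 min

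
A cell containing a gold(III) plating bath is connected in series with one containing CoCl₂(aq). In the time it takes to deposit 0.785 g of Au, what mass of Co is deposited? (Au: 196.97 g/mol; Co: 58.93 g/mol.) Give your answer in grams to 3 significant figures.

n(Au) = 0.785 / 196.97 = 0.003985 mol
Au³⁺ + 3e⁻ → Au, so n(e⁻) = 3 × 0.003985 = 0.01196 mol
The cells are in series, so the same charge (and hence the same n(e⁻) = 0.01196 mol) passes through both.
Co²⁺ + 2e⁻ → Co, so n(Co) = 0.01196 / 2 = 0.005980 mol
m(Co) = 0.005980 × 58.93 = 0.352 g

0.352 g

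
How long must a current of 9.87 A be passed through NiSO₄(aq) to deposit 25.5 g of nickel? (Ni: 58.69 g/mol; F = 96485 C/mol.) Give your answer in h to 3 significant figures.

n(Ni) = 25.5 / 58.69 = 0.4345 mol
Ni²⁺ + 2e⁻ → Ni, so n(e⁻) = 2 × 0.4345 = 0.8690 mol
Q = 0.8690 × 96485 = 83850 C
t = Q / I = 83850 / 9.87 = 8495 s = 2.36 h

2.36 h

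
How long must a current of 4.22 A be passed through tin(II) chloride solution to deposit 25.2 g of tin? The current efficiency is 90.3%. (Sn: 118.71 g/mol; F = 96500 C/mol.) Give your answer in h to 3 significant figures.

2.99 h

n(Sn) = 25.2 / 118.71 = 0.2123 mol
Sn²⁺ + 2e⁻ → Sn, so n(e⁻) = 2 × 0.2123 = 0.4246 mol
Q = 0.4246 × 96500 / 0.903 = 45380 C
t = Q / I = 45380 / 4.22 = 10750 s = 2.99 h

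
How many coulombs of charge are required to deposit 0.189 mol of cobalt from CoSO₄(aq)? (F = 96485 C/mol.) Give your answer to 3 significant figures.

36500 C

Co²⁺ + 2e⁻ → Co, so n(e⁻) = 2 × 0.189 = 0.3780 mol
Q = 0.3780 × 96485 = 36470 C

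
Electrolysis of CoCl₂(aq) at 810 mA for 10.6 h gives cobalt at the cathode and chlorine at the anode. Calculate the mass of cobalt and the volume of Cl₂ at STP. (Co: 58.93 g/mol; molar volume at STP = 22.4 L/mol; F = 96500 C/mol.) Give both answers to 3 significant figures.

Q = 0.810 × 38160 = 30910 C; n(e⁻) = 30910 / 96500 = 0.3203 mol
Cathode: Co²⁺ + 2e⁻ → Co → n(Co) = 0.3203/2 = 0.1602 mol → 9.44 g
Anode: 2Cl⁻ → Cl₂ + 2e⁻ → n(Cl₂) = 0.3203/2 = 0.1602 mol → 3.59 L

9.44 g Co; 3.59 L Cl₂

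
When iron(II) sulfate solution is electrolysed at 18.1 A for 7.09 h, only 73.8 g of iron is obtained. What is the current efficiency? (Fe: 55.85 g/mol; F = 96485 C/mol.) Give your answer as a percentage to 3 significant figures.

55.2%

Q = 18.1 × 25524 = 4.620×10^5 C
n(e⁻) = 4.620×10^5 / 96485 = 4.788 mol
Fe²⁺ + 2e⁻ → Fe, so theoretical n(Fe) = 2.394 mol → 133.7 g
Efficiency = 73.8 / 133.7 = 0.5520 = 55.2%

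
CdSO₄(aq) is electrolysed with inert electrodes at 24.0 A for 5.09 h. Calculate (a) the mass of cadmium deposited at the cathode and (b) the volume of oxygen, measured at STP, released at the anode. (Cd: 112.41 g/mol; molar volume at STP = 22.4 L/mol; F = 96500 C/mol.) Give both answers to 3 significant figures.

256 g Cd; 25.5 L O₂

Q = 24.0 × 18324 = 4.398×10^5 C; n(e⁻) = 4.398×10^5 / 96500 = 4.558 mol
Cathode: Cd²⁺ + 2e⁻ → Cd → n(Cd) = 4.558/2 = 2.279 mol → 256 g
Anode: 2H₂O → O₂ + 4H⁺ + 4e⁻ → n(O₂) = 4.558/4 = 1.140 mol → 25.5 L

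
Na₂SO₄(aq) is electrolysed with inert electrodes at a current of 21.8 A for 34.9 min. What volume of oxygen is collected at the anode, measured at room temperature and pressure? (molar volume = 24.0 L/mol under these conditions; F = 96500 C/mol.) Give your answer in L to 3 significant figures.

2.84 L

Charge passed = 21.8 × 2094 = 45650 C
n(e⁻) = Q/F = 45650/96500 = 0.4731 mol
2H₂O → O₂ + 4H⁺ + 4e⁻, so n(O₂) = 0.4731 / 4 = 0.1183 mol
V = 0.1183 × 24.0 = 2.839 L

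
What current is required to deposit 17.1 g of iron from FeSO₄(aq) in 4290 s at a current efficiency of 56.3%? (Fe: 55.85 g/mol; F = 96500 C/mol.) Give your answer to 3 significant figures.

24.5 A

n(Fe) = 17.1 / 55.85 = 0.3062 mol
Fe²⁺ + 2e⁻ → Fe, so n(e⁻) = 2 × 0.3062 = 0.6124 mol
Q = 0.6124 × 96500 / 0.563 = 1.050×10^5 C
I = Q / t = 1.050×10^5 / 4290 s = 24.5 A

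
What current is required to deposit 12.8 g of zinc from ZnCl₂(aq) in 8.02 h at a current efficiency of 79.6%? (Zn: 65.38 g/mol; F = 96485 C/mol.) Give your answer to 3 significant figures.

1.64 A

n(Zn) = 12.8 / 65.38 = 0.1958 mol
Zn²⁺ + 2e⁻ → Zn, so n(e⁻) = 2 × 0.1958 = 0.3916 mol
Q = 0.3916 × 96485 / 0.796 = 47470 C
I = Q / t = 47470 / 28872 s = 1.64 A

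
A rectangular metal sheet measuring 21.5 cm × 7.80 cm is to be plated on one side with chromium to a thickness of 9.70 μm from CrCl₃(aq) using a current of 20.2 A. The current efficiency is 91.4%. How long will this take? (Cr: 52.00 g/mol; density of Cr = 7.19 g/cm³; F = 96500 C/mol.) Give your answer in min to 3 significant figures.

5.88 min

Plated area = 21.5 × 7.80 = 167.7 cm²
Volume = 167.7 × 9.70×10⁻⁴ cm = 0.1627 cm³
m(Cr) = 0.1627 × 7.19 = 1.170 g
n(Cr) = 1.170 / 52.00 = 0.02250 mol; n(e⁻) = 3 × 0.02250 = 0.06750 mol
Q = 0.06750 × 96500 / 0.914 = 7127 C
t = 7127 / 20.2 = 352.8 s = 5.88 min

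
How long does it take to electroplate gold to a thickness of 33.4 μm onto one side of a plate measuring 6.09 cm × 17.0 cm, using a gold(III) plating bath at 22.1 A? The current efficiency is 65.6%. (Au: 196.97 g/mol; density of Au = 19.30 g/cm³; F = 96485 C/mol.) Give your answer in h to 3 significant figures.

Plated area = 6.09 × 17.0 = 103.5 cm²
Volume = 103.5 × 33.4×10⁻⁴ cm = 0.3457 cm³
m(Au) = 0.3457 × 19.30 = 6.672 g
n(Au) = 6.672 / 196.97 = 0.03387 mol; n(e⁻) = 3 × 0.03387 = 0.1016 mol
Q = 0.1016 × 96485 / 0.656 = 14940 C
t = 14940 / 22.1 = 676.0 s = 0.188 h

0.188 h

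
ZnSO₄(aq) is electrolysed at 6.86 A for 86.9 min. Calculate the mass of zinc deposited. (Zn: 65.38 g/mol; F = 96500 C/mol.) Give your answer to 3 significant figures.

12.1 g

Q = 6.86 A × 5214 s = 35770 C
Moles of electrons = 35770 / 96500 = 0.3707 mol
Zn²⁺ + 2e⁻ → Zn, so n(Zn) = 0.3707 / 2 = 0.1854 mol
m = 0.1854 × 65.38 = 12.1 g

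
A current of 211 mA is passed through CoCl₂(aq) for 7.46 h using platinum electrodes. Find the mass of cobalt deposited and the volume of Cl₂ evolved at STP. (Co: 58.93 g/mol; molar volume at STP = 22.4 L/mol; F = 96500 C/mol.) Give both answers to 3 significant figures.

Q = 0.211 × 26856 = 5667 C; n(e⁻) = 5667 / 96500 = 0.05873 mol
Cathode: Co²⁺ + 2e⁻ → Co → n(Co) = 0.05873/2 = 0.02937 mol → 1.73 g
Anode: 2Cl⁻ → Cl₂ + 2e⁻ → n(Cl₂) = 0.05873/2 = 0.02937 mol → 0.658 L

1.73 g Co; 0.658 L Cl₂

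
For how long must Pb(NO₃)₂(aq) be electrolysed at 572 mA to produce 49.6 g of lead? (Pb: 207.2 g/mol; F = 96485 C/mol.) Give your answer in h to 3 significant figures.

n(Pb) = 49.6 / 207.2 = 0.2394 mol
Pb²⁺ + 2e⁻ → Pb, so n(e⁻) = 2 × 0.2394 = 0.4788 mol
Q = 0.4788 × 96485 = 46200 C
t = Q / I = 46200 / 0.572 = 80770 s = 22.4 h

22.4 h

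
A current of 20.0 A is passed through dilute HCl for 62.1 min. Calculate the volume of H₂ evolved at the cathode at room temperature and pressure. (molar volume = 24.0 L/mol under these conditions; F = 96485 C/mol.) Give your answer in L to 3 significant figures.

Charge passed = 20.0 × 3726 = 74520 C
n(e⁻) = 74520 / 96485 = 0.7723 mol
2H⁺ + 2e⁻ → H₂, so n(H₂) = 0.7723 / 2 = 0.3862 mol
V = 0.3862 × 24.0 = 9.269 L

9.27 L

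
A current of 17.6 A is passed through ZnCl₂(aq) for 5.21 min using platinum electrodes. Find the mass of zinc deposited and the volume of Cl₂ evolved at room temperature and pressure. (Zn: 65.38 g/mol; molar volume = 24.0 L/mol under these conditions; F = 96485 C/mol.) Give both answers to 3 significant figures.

1.86 g Zn; 0.684 L Cl₂

Q = 17.6 × 312.6 = 5502 C; n(e⁻) = 5502 / 96485 = 0.05702 mol
Cathode: Zn²⁺ + 2e⁻ → Zn → n(Zn) = 0.05702/2 = 0.02851 mol → 1.86 g
Anode: 2Cl⁻ → Cl₂ + 2e⁻ → n(Cl₂) = 0.05702/2 = 0.02851 mol → 0.684 L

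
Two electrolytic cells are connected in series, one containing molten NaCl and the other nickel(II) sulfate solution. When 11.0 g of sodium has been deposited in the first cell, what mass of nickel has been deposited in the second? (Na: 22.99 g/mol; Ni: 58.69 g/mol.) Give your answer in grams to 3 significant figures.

n(Na) = 11.0 / 22.99 = 0.4785 mol
Na⁺ + e⁻ → Na, so n(e⁻) = 0.4785 mol
Since the cells are in series, n(e⁻) in the Ni cell is also 0.4785 mol.
Ni²⁺ + 2e⁻ → Ni, so n(Ni) = 0.4785 / 2 = 0.2393 mol
m(Ni) = 0.2393 × 58.69 = 14.0 g

14.0 g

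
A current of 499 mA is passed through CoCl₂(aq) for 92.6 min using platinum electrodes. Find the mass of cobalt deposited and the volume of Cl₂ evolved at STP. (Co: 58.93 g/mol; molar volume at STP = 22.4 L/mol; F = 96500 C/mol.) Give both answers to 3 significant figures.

Q = 0.499 × 5556 = 2772 C; n(e⁻) = 2772 / 96500 = 0.02873 mol
Cathode: Co²⁺ + 2e⁻ → Co → n(Co) = 0.02873/2 = 0.01437 mol → 0.847 g
Anode: 2Cl⁻ → Cl₂ + 2e⁻ → n(Cl₂) = 0.02873/2 = 0.01437 mol → 0.322 L

0.847 g Co; 0.322 L Cl₂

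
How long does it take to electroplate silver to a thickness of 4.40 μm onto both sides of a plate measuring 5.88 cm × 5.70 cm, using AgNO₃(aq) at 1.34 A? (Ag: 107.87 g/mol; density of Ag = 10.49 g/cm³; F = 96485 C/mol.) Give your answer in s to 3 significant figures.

207 s

Plated area = 2 × 5.88 × 5.70 = 67.03 cm²
Volume = 67.03 × 4.40×10⁻⁴ cm = 0.02949 cm³
m(Ag) = 0.02949 × 10.49 = 0.3094 g
n(Ag) = 0.3094 / 107.87 = 0.002868 mol; n(e⁻) = 0.002868 mol
Q = 0.002868 × 96485 = 276.7 C
t = 276.7 / 1.34 = 206.5 s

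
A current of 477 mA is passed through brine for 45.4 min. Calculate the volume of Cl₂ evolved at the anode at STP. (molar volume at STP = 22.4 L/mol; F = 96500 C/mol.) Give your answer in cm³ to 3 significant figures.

Charge passed = 0.477 × 2724 = 1299 C
Moles of electrons = 1299 / 96500 = 0.01346 mol
2Cl⁻ → Cl₂ + 2e⁻, so n(Cl₂) = 0.01346 / 2 = 0.006730 mol
V = 0.006730 × 22.4 = 0.1508 L
= 151 cm³

151 cm³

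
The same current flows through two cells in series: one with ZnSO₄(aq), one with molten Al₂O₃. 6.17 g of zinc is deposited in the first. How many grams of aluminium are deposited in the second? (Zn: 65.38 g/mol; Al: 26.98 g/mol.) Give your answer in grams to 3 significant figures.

1.70 g

n(Zn) = 6.17 / 65.38 = 0.09437 mol
Zn²⁺ + 2e⁻ → Zn, so n(e⁻) = 2 × 0.09437 = 0.1887 mol
The cells are in series, so the same charge (and hence the same n(e⁻) = 0.1887 mol) passes through both.
Al³⁺ + 3e⁻ → Al, so n(Al) = 0.1887 / 3 = 0.06290 mol
m(Al) = 0.06290 × 26.98 = 1.70 g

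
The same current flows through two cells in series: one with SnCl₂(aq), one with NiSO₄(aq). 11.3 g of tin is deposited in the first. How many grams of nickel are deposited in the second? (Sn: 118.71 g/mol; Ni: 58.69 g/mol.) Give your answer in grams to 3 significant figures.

n(Sn) = 11.3 / 118.71 = 0.09519 mol
Sn²⁺ + 2e⁻ → Sn, so n(e⁻) = 2 × 0.09519 = 0.1904 mol
Since the cells are in series, n(e⁻) in the Ni cell is also 0.1904 mol.
Ni²⁺ + 2e⁻ → Ni, so n(Ni) = 0.1904 / 2 = 0.09520 mol
m(Ni) = 0.09520 × 58.69 = 5.59 g

5.59 g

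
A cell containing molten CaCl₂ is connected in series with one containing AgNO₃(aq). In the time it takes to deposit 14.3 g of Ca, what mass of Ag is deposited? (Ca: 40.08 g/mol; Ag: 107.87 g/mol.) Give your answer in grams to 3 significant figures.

n(Ca) = 14.3 / 40.08 = 0.3568 mol
Ca²⁺ + 2e⁻ → Ca, so n(e⁻) = 2 × 0.3568 = 0.7136 mol
Since the cells are in series, n(e⁻) in the Ag cell is also 0.7136 mol.
Ag⁺ + e⁻ → Ag, so n(Ag) = 0.7136 mol
m(Ag) = 0.7136 × 107.87 = 77.0 g

77.0 g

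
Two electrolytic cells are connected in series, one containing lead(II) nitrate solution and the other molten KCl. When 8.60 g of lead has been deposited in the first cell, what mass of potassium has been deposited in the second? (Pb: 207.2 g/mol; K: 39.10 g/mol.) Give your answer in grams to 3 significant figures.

3.25 g

n(Pb) = 8.60 / 207.2 = 0.04151 mol
Pb²⁺ + 2e⁻ → Pb, so n(e⁻) = 2 × 0.04151 = 0.08302 mol
In series, the same 0.08302 mol of electrons flows through the second cell.
K⁺ + e⁻ → K, so n(K) = 0.08302 mol
m(K) = 0.08302 × 39.10 = 3.25 g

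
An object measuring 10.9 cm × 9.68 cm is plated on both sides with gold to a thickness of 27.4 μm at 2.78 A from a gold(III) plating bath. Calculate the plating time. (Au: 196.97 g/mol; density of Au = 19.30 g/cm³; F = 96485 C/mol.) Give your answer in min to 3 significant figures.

Plated area = 2 × 10.9 × 9.68 = 211.0 cm²
Volume = 211.0 × 27.4×10⁻⁴ cm = 0.5781 cm³
m(Au) = 0.5781 × 19.30 = 11.16 g
n(Au) = 11.16 / 196.97 = 0.05666 mol; n(e⁻) = 3 × 0.05666 = 0.1700 mol
Q = 0.1700 × 96485 = 16400 C
t = 16400 / 2.78 = 5899 s = 98.3 min

98.3 min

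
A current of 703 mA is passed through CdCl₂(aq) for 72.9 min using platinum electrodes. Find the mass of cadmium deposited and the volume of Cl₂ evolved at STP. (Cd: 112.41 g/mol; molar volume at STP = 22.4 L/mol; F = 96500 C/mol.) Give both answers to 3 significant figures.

1.79 g Cd; 0.357 L Cl₂

Q = 0.703 × 4374 = 3075 C; n(e⁻) = 3075 / 96500 = 0.03187 mol
Cathode: Cd²⁺ + 2e⁻ → Cd → n(Cd) = 0.03187/2 = 0.01594 mol → 1.79 g
Anode: 2Cl⁻ → Cl₂ + 2e⁻ → n(Cl₂) = 0.03187/2 = 0.01594 mol → 0.357 L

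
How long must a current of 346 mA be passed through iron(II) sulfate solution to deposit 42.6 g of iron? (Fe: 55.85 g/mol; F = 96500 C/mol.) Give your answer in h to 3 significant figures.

n(Fe) = 42.6 / 55.85 = 0.7628 mol
Fe²⁺ + 2e⁻ → Fe, so n(e⁻) = 2 × 0.7628 = 1.526 mol
Q = 1.526 × 96500 = 1.473×10^5 C
t = Q / I = 1.473×10^5 / 0.346 = 4.257×10^5 s = 118 h

118 h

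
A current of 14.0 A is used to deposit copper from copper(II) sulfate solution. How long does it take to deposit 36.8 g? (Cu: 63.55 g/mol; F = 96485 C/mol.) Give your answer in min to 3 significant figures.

133 min

n(Cu) = 36.8 / 63.55 = 0.5791 mol
Cu²⁺ + 2e⁻ → Cu, so n(e⁻) = 2 × 0.5791 = 1.158 mol
Q = 1.158 × 96485 = 1.117×10^5 C
t = Q / I = 1.117×10^5 / 14.0 = 7979 s = 133 min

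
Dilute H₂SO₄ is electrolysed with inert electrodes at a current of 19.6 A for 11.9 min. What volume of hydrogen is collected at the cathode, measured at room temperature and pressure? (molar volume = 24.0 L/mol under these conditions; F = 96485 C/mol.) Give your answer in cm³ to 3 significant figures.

1740 cm³

Q = 19.6 A × 714 s = 13990 C
n(e⁻) = 13990 / 96485 = 0.1450 mol
2H⁺ + 2e⁻ → H₂, so n(H₂) = 0.1450 / 2 = 0.07250 mol
V = 0.07250 × 24.0 = 1.740 L
= 1740 cm³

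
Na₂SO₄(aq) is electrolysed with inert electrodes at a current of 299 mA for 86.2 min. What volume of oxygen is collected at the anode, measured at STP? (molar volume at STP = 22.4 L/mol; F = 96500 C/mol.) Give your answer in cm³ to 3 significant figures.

89.7 cm³

Charge passed = 0.299 × 5172 = 1546 C
n(e⁻) = 1546 / 96500 = 0.01602 mol
2H₂O → O₂ + 4H⁺ + 4e⁻, so n(O₂) = 0.01602 / 4 = 0.004005 mol
V = 0.004005 × 22.4 = 0.08971 L
= 89.7 cm³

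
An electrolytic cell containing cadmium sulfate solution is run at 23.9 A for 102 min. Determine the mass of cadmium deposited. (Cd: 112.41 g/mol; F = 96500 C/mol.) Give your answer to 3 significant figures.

85.2 g

Q = 23.9 A × 6120 s = 1.463×10^5 C
Moles of electrons = 1.463×10^5 / 96500 = 1.516 mol
Cd²⁺ + 2e⁻ → Cd, so n(Cd) = 1.516 / 2 = 0.7580 mol
m = 0.7580 × 112.41 = 85.2 g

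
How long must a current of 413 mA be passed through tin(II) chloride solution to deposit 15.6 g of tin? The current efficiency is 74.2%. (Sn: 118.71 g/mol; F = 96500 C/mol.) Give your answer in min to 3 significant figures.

n(Sn) = 15.6 / 118.71 = 0.1314 mol
Sn²⁺ + 2e⁻ → Sn, so n(e⁻) = 2 × 0.1314 = 0.2628 mol
Q = 0.2628 × 96500 / 0.742 = 34180 C
t = Q / I = 34180 / 0.413 = 82760 s = 1380 min

1380 min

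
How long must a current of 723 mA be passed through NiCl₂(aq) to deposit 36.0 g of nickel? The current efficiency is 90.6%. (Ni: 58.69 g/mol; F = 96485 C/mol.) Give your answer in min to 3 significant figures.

n(Ni) = 36.0 / 58.69 = 0.6134 mol
Ni²⁺ + 2e⁻ → Ni, so n(e⁻) = 2 × 0.6134 = 1.227 mol
Q = 1.227 × 96485 / 0.906 = 1.307×10^5 C
t = Q / I = 1.307×10^5 / 0.723 = 1.808×10^5 s = 3010 min

3010 min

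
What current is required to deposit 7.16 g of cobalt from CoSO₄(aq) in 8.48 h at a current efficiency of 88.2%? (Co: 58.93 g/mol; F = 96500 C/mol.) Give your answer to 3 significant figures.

n(Co) = 7.16 / 58.93 = 0.1215 mol
Co²⁺ + 2e⁻ → Co, so n(e⁻) = 2 × 0.1215 = 0.2430 mol
Q = 0.2430 × 96500 / 0.882 = 26590 C
I = Q / t = 26590 / 30528 s = 0.871 A

0.871 A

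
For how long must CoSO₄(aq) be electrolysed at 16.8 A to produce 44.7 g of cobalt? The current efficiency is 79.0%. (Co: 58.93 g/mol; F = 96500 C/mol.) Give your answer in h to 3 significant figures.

3.06 h

n(Co) = 44.7 / 58.93 = 0.7585 mol
Co²⁺ + 2e⁻ → Co, so n(e⁻) = 2 × 0.7585 = 1.517 mol
Q = 1.517 × 96500 / 0.790 = 1.853×10^5 C
t = Q / I = 1.853×10^5 / 16.8 = 11030 s = 3.06 h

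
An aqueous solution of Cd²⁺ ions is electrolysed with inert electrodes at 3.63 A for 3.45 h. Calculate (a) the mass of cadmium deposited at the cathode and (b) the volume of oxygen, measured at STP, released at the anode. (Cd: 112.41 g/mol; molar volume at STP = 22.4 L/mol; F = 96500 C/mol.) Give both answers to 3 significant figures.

26.3 g Cd; 2.62 L O₂

Q = 3.63 × 12420 = 45080 C; n(e⁻) = 45080 / 96500 = 0.4672 mol
Cathode: Cd²⁺ + 2e⁻ → Cd → n(Cd) = 0.4672/2 = 0.2336 mol → 26.3 g
Anode: 2H₂O → O₂ + 4H⁺ + 4e⁻ → n(O₂) = 0.4672/4 = 0.1168 mol → 2.62 L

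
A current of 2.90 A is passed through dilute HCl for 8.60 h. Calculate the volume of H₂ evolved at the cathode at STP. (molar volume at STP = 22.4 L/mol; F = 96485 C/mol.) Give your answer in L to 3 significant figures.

10.4 L

Q = 2.90 A × 30960 s = 89780 C
n(e⁻) = 89780 / 96485 = 0.9305 mol
2H⁺ + 2e⁻ → H₂, so n(H₂) = 0.9305 / 2 = 0.4653 mol
V = 0.4653 × 22.4 = 10.42 L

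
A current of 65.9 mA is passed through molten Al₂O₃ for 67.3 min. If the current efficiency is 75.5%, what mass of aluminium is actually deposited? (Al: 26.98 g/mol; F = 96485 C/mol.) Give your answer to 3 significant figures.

Q = 0.0659 × 4038 = 266.1 C
n(e⁻) = 266.1 / 96485 = 0.002758 mol
Al³⁺ + 3e⁻ → Al, so theoretical m(Al) = 9.193×10^-4 × 26.98 = 0.02480 g
Actual mass = 75.5% × 0.02480 = 0.0187 g

0.0187 g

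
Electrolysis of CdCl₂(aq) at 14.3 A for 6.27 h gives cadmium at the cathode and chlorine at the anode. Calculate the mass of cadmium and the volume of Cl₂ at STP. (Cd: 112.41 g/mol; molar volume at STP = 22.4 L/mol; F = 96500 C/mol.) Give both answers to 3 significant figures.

Q = 14.3 × 22572 = 3.228×10^5 C; n(e⁻) = 3.228×10^5 / 96500 = 3.345 mol
Cathode: Cd²⁺ + 2e⁻ → Cd → n(Cd) = 3.345/2 = 1.673 mol → 188 g
Anode: 2Cl⁻ → Cl₂ + 2e⁻ → n(Cl₂) = 3.345/2 = 1.673 mol → 37.5 L

188 g Cd; 37.5 L Cl₂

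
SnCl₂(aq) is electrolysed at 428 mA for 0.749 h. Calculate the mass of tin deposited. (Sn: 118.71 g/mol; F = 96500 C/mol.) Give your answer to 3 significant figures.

0.710 g

Q = It = 0.428 × 2696.4 = 1154 C
Moles of electrons = 1154 / 96500 = 0.01196 mol
Sn²⁺ + 2e⁻ → Sn, so n(Sn) = 0.01196 / 2 = 0.005980 mol
m = 0.005980 × 118.71 = 0.710 g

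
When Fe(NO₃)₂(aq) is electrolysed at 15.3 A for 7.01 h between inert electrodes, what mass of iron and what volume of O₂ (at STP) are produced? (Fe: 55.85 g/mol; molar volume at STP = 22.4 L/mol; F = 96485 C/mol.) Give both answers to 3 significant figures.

112 g Fe; 22.4 L O₂

Q = 15.3 × 25236 = 3.861×10^5 C; n(e⁻) = 3.861×10^5 / 96485 = 4.002 mol
Cathode: Fe²⁺ + 2e⁻ → Fe → n(Fe) = 4.002/2 = 2.001 mol → 112 g
Anode: 2H₂O → O₂ + 4H⁺ + 4e⁻ → n(O₂) = 4.002/4 = 1.001 mol → 22.4 L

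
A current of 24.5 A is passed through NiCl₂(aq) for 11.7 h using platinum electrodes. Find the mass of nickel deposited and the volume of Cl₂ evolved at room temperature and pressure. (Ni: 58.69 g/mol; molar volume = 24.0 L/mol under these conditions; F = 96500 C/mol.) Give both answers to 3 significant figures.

314 g Ni; 128 L Cl₂

Q = 24.5 × 42120 = 1.032×10^6 C; n(e⁻) = 1.032×10^6 / 96500 = 10.69 mol
Cathode: Ni²⁺ + 2e⁻ → Ni → n(Ni) = 10.69/2 = 5.345 mol → 314 g
Anode: 2Cl⁻ → Cl₂ + 2e⁻ → n(Cl₂) = 10.69/2 = 5.345 mol → 128 L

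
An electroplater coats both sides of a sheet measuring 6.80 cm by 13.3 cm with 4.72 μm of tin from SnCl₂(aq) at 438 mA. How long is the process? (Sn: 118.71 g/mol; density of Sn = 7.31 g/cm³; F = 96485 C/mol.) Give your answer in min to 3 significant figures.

38.6 min

Plated area = 2 × 6.80 × 13.3 = 180.9 cm²
Volume = 180.9 × 4.72×10⁻⁴ cm = 0.08538 cm³
m(Sn) = 0.08538 × 7.31 = 0.6241 g
n(Sn) = 0.6241 / 118.71 = 0.005257 mol; n(e⁻) = 2 × 0.005257 = 0.01051 mol
Q = 0.01051 × 96485 = 1014 C
t = 1014 / 0.438 = 2315 s = 38.6 min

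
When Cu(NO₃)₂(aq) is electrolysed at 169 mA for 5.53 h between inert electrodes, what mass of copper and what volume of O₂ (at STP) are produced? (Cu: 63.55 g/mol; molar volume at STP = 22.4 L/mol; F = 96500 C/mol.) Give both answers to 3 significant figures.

1.11 g Cu; 0.195 L O₂

Q = 0.169 × 19908 = 3364 C; n(e⁻) = 3364 / 96500 = 0.03486 mol
Cathode: Cu²⁺ + 2e⁻ → Cu → n(Cu) = 0.03486/2 = 0.01743 mol → 1.11 g
Anode: 2H₂O → O₂ + 4H⁺ + 4e⁻ → n(O₂) = 0.03486/4 = 0.008715 mol → 0.195 L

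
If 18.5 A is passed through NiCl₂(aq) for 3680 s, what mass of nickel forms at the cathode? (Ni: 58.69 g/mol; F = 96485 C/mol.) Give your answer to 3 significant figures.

20.7 g

Charge passed = 18.5 × 3680 = 68080 C
Moles of electrons = 68080 / 96485 = 0.7056 mol
Ni²⁺ + 2e⁻ → Ni, so n(Ni) = 0.7056 / 2 = 0.3528 mol
m = 0.3528 × 58.69 = 20.7 g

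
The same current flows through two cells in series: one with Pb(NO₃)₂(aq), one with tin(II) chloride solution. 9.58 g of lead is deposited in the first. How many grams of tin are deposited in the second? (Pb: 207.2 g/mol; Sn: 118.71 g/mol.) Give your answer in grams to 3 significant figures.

n(Pb) = 9.58 / 207.2 = 0.04624 mol
Pb²⁺ + 2e⁻ → Pb, so n(e⁻) = 2 × 0.04624 = 0.09248 mol
Same current for the same time ⇒ same n(e⁻) = 0.09248 mol in both cells.
Sn²⁺ + 2e⁻ → Sn, so n(Sn) = 0.09248 / 2 = 0.04624 mol
m(Sn) = 0.04624 × 118.71 = 5.49 g

5.49 g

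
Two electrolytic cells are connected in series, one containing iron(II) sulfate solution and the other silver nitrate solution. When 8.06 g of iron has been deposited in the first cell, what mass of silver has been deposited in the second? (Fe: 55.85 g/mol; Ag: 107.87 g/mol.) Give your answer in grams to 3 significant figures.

31.1 g

n(Fe) = 8.06 / 55.85 = 0.1443 mol
Fe²⁺ + 2e⁻ → Fe, so n(e⁻) = 2 × 0.1443 = 0.2886 mol
The cells are in series, so the same charge (and hence the same n(e⁻) = 0.2886 mol) passes through both.
Ag⁺ + e⁻ → Ag, so n(Ag) = 0.2886 mol
m(Ag) = 0.2886 × 107.87 = 31.1 g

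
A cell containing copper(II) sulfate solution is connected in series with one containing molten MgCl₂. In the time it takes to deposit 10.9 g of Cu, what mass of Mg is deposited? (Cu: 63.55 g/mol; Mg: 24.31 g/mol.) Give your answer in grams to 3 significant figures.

4.17 g

n(Cu) = 10.9 / 63.55 = 0.1715 mol
Cu²⁺ + 2e⁻ → Cu, so n(e⁻) = 2 × 0.1715 = 0.3430 mol
Since the cells are in series, n(e⁻) in the Mg cell is also 0.3430 mol.
Mg²⁺ + 2e⁻ → Mg, so n(Mg) = 0.3430 / 2 = 0.1715 mol
m(Mg) = 0.1715 × 24.31 = 4.17 g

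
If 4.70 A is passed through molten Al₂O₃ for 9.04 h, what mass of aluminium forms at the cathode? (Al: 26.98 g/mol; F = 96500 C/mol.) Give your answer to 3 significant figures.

Charge passed = 4.70 × 32544 = 1.530×10^5 C
n(e⁻) = 1.530×10^5 / 96500 = 1.585 mol
Al³⁺ + 3e⁻ → Al, so n(Al) = 1.585 / 3 = 0.5283 mol
m = 0.5283 × 26.98 = 14.3 g

14.3 g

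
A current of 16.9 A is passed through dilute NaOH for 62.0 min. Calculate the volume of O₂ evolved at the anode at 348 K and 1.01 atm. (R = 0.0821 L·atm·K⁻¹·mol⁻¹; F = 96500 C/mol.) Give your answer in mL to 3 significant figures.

Q = 16.9 A × 3720 s = 62870 C
n(e⁻) = Q/F = 62870/96500 = 0.6515 mol
2H₂O → O₂ + 4H⁺ + 4e⁻, so n(O₂) = 0.6515 / 4 = 0.1629 mol
V = nRT/P = 0.1629 × 0.0821 × 348 / 1.01 = 4.608 L
= 4610 mL

4610 mL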